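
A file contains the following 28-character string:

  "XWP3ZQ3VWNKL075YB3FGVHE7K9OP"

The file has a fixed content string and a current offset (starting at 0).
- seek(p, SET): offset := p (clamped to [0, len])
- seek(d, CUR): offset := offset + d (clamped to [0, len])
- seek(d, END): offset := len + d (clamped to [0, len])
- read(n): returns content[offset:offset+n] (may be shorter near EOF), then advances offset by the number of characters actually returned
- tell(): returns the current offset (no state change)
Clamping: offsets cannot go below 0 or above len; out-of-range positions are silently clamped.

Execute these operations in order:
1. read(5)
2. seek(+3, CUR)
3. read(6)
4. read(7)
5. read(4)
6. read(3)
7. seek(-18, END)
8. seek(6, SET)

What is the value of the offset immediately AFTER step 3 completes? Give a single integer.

After 1 (read(5)): returned 'XWP3Z', offset=5
After 2 (seek(+3, CUR)): offset=8
After 3 (read(6)): returned 'WNKL07', offset=14

Answer: 14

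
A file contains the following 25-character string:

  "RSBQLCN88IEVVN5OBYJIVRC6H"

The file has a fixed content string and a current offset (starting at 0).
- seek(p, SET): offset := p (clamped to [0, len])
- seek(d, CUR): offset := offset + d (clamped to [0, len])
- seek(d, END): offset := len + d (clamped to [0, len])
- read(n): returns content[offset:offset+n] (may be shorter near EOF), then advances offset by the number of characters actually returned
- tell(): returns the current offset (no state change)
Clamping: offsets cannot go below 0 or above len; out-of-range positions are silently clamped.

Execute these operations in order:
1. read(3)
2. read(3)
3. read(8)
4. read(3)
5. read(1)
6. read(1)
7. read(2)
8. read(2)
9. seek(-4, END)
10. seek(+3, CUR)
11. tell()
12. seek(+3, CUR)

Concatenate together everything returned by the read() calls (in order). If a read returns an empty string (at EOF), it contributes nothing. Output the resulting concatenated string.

Answer: RSBQLCN88IEVVN5OBYJIVRC

Derivation:
After 1 (read(3)): returned 'RSB', offset=3
After 2 (read(3)): returned 'QLC', offset=6
After 3 (read(8)): returned 'N88IEVVN', offset=14
After 4 (read(3)): returned '5OB', offset=17
After 5 (read(1)): returned 'Y', offset=18
After 6 (read(1)): returned 'J', offset=19
After 7 (read(2)): returned 'IV', offset=21
After 8 (read(2)): returned 'RC', offset=23
After 9 (seek(-4, END)): offset=21
After 10 (seek(+3, CUR)): offset=24
After 11 (tell()): offset=24
After 12 (seek(+3, CUR)): offset=25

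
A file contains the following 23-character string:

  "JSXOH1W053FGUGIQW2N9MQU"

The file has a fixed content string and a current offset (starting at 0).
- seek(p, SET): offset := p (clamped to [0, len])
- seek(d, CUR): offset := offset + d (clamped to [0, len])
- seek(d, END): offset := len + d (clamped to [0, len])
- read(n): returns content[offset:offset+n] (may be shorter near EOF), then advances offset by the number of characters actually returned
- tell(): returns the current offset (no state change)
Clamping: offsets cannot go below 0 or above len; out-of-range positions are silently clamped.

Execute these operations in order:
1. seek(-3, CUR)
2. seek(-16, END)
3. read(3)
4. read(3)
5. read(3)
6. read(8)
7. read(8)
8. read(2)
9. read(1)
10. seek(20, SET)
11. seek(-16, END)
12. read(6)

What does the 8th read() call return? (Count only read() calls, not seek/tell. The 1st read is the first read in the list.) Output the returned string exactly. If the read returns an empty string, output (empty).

After 1 (seek(-3, CUR)): offset=0
After 2 (seek(-16, END)): offset=7
After 3 (read(3)): returned '053', offset=10
After 4 (read(3)): returned 'FGU', offset=13
After 5 (read(3)): returned 'GIQ', offset=16
After 6 (read(8)): returned 'W2N9MQU', offset=23
After 7 (read(8)): returned '', offset=23
After 8 (read(2)): returned '', offset=23
After 9 (read(1)): returned '', offset=23
After 10 (seek(20, SET)): offset=20
After 11 (seek(-16, END)): offset=7
After 12 (read(6)): returned '053FGU', offset=13

Answer: 053FGU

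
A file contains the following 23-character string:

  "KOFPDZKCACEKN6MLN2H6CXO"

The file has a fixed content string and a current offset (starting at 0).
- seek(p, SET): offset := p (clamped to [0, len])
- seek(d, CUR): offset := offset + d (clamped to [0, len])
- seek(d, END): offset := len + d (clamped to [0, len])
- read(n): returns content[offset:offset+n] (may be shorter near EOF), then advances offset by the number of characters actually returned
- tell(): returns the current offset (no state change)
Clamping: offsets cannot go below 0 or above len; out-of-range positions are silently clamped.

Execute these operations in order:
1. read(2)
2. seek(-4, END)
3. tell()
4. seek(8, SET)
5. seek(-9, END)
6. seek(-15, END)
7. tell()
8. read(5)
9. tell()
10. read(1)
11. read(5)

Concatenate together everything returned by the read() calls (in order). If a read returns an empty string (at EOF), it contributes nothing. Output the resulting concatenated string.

Answer: KOACEKN6MLN2H

Derivation:
After 1 (read(2)): returned 'KO', offset=2
After 2 (seek(-4, END)): offset=19
After 3 (tell()): offset=19
After 4 (seek(8, SET)): offset=8
After 5 (seek(-9, END)): offset=14
After 6 (seek(-15, END)): offset=8
After 7 (tell()): offset=8
After 8 (read(5)): returned 'ACEKN', offset=13
After 9 (tell()): offset=13
After 10 (read(1)): returned '6', offset=14
After 11 (read(5)): returned 'MLN2H', offset=19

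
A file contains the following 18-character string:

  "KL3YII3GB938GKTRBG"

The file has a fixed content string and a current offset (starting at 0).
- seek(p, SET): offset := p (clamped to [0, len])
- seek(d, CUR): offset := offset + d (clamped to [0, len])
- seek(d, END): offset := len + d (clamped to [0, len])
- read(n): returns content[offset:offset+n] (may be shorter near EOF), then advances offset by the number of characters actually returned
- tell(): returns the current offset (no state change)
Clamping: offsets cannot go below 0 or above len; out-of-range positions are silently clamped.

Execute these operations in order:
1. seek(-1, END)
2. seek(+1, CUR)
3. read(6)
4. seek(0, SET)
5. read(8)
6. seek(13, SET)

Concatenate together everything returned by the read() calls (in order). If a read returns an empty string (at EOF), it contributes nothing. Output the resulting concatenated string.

Answer: KL3YII3G

Derivation:
After 1 (seek(-1, END)): offset=17
After 2 (seek(+1, CUR)): offset=18
After 3 (read(6)): returned '', offset=18
After 4 (seek(0, SET)): offset=0
After 5 (read(8)): returned 'KL3YII3G', offset=8
After 6 (seek(13, SET)): offset=13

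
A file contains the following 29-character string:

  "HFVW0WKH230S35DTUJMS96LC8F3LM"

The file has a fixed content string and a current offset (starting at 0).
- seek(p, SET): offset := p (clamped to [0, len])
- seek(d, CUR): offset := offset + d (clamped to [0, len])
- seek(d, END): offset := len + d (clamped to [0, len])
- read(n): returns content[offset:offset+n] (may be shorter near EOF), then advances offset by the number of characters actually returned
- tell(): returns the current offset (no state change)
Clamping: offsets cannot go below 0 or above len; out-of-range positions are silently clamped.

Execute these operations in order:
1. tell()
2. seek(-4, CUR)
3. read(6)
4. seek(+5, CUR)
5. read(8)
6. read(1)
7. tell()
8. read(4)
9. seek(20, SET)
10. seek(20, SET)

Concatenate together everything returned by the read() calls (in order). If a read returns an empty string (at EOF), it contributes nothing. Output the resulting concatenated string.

Answer: HFVW0WS35DTUJMS96LC

Derivation:
After 1 (tell()): offset=0
After 2 (seek(-4, CUR)): offset=0
After 3 (read(6)): returned 'HFVW0W', offset=6
After 4 (seek(+5, CUR)): offset=11
After 5 (read(8)): returned 'S35DTUJM', offset=19
After 6 (read(1)): returned 'S', offset=20
After 7 (tell()): offset=20
After 8 (read(4)): returned '96LC', offset=24
After 9 (seek(20, SET)): offset=20
After 10 (seek(20, SET)): offset=20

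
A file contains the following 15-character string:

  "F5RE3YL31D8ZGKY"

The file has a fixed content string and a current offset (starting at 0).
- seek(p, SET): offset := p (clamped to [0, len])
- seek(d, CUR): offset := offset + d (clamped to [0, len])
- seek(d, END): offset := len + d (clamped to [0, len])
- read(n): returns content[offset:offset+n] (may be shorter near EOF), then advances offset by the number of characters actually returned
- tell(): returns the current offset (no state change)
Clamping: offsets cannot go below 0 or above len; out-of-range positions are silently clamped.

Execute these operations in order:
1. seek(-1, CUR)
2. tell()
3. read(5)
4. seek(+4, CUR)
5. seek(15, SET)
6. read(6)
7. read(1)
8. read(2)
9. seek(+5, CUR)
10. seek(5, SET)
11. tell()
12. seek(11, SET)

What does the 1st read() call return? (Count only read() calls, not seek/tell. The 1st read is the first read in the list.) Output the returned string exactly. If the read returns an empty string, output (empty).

Answer: F5RE3

Derivation:
After 1 (seek(-1, CUR)): offset=0
After 2 (tell()): offset=0
After 3 (read(5)): returned 'F5RE3', offset=5
After 4 (seek(+4, CUR)): offset=9
After 5 (seek(15, SET)): offset=15
After 6 (read(6)): returned '', offset=15
After 7 (read(1)): returned '', offset=15
After 8 (read(2)): returned '', offset=15
After 9 (seek(+5, CUR)): offset=15
After 10 (seek(5, SET)): offset=5
After 11 (tell()): offset=5
After 12 (seek(11, SET)): offset=11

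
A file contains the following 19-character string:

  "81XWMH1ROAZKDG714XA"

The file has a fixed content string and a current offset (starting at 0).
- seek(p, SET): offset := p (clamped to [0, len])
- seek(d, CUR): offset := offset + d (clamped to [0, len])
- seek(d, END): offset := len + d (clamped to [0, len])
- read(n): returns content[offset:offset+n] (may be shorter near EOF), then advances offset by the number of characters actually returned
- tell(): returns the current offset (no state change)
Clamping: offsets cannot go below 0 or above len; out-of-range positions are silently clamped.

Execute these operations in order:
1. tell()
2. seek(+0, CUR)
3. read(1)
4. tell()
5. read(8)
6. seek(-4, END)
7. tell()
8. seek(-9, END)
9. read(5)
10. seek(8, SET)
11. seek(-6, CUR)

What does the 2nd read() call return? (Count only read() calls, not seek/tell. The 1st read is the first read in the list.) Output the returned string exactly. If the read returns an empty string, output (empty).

After 1 (tell()): offset=0
After 2 (seek(+0, CUR)): offset=0
After 3 (read(1)): returned '8', offset=1
After 4 (tell()): offset=1
After 5 (read(8)): returned '1XWMH1RO', offset=9
After 6 (seek(-4, END)): offset=15
After 7 (tell()): offset=15
After 8 (seek(-9, END)): offset=10
After 9 (read(5)): returned 'ZKDG7', offset=15
After 10 (seek(8, SET)): offset=8
After 11 (seek(-6, CUR)): offset=2

Answer: 1XWMH1RO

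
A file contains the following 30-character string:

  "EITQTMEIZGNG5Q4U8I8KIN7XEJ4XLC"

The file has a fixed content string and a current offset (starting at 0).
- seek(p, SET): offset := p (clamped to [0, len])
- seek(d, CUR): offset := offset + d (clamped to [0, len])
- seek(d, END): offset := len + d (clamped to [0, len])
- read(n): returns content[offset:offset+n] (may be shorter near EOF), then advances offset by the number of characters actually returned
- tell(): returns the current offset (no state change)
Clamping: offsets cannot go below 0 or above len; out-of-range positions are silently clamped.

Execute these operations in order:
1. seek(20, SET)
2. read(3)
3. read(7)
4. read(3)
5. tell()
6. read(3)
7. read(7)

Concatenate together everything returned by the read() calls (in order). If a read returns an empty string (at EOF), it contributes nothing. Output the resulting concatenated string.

Answer: IN7XEJ4XLC

Derivation:
After 1 (seek(20, SET)): offset=20
After 2 (read(3)): returned 'IN7', offset=23
After 3 (read(7)): returned 'XEJ4XLC', offset=30
After 4 (read(3)): returned '', offset=30
After 5 (tell()): offset=30
After 6 (read(3)): returned '', offset=30
After 7 (read(7)): returned '', offset=30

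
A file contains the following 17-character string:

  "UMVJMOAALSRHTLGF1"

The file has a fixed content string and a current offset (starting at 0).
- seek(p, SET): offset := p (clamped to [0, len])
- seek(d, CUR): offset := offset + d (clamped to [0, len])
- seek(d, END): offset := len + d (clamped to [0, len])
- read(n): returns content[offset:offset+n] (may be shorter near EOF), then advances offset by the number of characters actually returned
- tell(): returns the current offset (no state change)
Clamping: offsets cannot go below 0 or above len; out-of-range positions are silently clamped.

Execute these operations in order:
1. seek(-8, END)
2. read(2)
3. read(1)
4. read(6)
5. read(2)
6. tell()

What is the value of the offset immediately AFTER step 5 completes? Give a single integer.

Answer: 17

Derivation:
After 1 (seek(-8, END)): offset=9
After 2 (read(2)): returned 'SR', offset=11
After 3 (read(1)): returned 'H', offset=12
After 4 (read(6)): returned 'TLGF1', offset=17
After 5 (read(2)): returned '', offset=17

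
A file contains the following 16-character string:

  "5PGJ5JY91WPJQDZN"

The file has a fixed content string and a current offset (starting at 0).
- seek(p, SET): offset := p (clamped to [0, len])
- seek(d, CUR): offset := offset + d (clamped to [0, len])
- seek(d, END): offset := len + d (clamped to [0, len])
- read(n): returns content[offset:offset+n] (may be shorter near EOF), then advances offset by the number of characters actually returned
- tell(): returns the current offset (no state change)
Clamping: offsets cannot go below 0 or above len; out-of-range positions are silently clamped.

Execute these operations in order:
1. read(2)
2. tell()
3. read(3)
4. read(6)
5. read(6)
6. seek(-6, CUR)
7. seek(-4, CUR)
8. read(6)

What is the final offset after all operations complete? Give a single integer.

Answer: 12

Derivation:
After 1 (read(2)): returned '5P', offset=2
After 2 (tell()): offset=2
After 3 (read(3)): returned 'GJ5', offset=5
After 4 (read(6)): returned 'JY91WP', offset=11
After 5 (read(6)): returned 'JQDZN', offset=16
After 6 (seek(-6, CUR)): offset=10
After 7 (seek(-4, CUR)): offset=6
After 8 (read(6)): returned 'Y91WPJ', offset=12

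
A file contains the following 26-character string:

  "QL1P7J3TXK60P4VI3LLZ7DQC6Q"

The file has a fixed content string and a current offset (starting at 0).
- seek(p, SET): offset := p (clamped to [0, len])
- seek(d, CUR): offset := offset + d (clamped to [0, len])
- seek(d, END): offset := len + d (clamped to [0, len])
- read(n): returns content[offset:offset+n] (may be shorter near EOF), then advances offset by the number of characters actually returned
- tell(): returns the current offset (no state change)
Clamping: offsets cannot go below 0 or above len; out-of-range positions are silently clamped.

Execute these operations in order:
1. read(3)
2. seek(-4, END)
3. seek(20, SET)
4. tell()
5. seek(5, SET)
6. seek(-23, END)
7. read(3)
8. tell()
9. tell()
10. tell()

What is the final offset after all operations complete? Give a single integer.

After 1 (read(3)): returned 'QL1', offset=3
After 2 (seek(-4, END)): offset=22
After 3 (seek(20, SET)): offset=20
After 4 (tell()): offset=20
After 5 (seek(5, SET)): offset=5
After 6 (seek(-23, END)): offset=3
After 7 (read(3)): returned 'P7J', offset=6
After 8 (tell()): offset=6
After 9 (tell()): offset=6
After 10 (tell()): offset=6

Answer: 6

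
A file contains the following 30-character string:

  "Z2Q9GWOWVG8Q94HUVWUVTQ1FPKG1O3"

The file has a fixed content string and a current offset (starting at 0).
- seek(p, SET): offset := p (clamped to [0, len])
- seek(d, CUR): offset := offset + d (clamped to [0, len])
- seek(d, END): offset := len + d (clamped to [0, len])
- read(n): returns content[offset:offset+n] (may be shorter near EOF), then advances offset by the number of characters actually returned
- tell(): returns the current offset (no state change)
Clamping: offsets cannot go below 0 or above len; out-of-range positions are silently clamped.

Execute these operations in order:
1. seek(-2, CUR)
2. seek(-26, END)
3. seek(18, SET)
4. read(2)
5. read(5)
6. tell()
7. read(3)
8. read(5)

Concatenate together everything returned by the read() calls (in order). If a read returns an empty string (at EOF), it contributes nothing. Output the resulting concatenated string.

After 1 (seek(-2, CUR)): offset=0
After 2 (seek(-26, END)): offset=4
After 3 (seek(18, SET)): offset=18
After 4 (read(2)): returned 'UV', offset=20
After 5 (read(5)): returned 'TQ1FP', offset=25
After 6 (tell()): offset=25
After 7 (read(3)): returned 'KG1', offset=28
After 8 (read(5)): returned 'O3', offset=30

Answer: UVTQ1FPKG1O3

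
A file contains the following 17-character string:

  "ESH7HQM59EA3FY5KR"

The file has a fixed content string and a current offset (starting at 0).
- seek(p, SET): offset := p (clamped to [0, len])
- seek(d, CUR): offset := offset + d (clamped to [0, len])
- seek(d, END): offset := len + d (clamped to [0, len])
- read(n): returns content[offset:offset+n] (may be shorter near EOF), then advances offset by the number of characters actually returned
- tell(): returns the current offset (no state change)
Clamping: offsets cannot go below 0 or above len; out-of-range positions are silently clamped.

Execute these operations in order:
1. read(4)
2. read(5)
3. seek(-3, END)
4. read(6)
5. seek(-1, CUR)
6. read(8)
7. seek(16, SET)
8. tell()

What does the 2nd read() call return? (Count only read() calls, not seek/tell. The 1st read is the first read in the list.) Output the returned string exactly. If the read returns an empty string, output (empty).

After 1 (read(4)): returned 'ESH7', offset=4
After 2 (read(5)): returned 'HQM59', offset=9
After 3 (seek(-3, END)): offset=14
After 4 (read(6)): returned '5KR', offset=17
After 5 (seek(-1, CUR)): offset=16
After 6 (read(8)): returned 'R', offset=17
After 7 (seek(16, SET)): offset=16
After 8 (tell()): offset=16

Answer: HQM59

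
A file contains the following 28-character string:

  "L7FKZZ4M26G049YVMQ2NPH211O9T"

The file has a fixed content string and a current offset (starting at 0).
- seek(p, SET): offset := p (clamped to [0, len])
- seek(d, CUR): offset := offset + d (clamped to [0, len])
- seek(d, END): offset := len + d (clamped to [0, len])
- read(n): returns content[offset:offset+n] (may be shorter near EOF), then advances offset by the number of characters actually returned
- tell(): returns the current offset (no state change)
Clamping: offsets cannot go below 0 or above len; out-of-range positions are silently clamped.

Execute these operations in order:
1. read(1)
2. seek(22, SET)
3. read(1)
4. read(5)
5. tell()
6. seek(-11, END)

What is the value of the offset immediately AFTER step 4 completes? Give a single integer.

After 1 (read(1)): returned 'L', offset=1
After 2 (seek(22, SET)): offset=22
After 3 (read(1)): returned '2', offset=23
After 4 (read(5)): returned '11O9T', offset=28

Answer: 28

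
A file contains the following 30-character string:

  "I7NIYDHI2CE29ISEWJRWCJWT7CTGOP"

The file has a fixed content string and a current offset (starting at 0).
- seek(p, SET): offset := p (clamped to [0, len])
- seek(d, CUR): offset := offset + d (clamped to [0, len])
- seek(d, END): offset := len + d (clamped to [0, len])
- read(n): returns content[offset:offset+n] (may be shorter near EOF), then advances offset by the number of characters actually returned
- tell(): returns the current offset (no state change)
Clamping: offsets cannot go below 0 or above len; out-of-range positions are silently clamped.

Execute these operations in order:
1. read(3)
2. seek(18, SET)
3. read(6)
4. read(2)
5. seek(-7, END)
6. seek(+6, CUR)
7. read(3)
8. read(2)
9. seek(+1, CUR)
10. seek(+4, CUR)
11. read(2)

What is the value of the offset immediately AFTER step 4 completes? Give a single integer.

After 1 (read(3)): returned 'I7N', offset=3
After 2 (seek(18, SET)): offset=18
After 3 (read(6)): returned 'RWCJWT', offset=24
After 4 (read(2)): returned '7C', offset=26

Answer: 26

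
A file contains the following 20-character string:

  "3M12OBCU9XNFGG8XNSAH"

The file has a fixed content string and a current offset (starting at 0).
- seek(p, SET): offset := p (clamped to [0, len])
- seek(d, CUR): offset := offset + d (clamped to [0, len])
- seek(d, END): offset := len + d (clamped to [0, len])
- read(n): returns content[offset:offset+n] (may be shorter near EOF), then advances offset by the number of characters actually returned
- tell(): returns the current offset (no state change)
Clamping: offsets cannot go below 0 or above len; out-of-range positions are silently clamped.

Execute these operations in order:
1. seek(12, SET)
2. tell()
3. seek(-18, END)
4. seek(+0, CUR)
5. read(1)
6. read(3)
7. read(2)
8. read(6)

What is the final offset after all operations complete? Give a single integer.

Answer: 14

Derivation:
After 1 (seek(12, SET)): offset=12
After 2 (tell()): offset=12
After 3 (seek(-18, END)): offset=2
After 4 (seek(+0, CUR)): offset=2
After 5 (read(1)): returned '1', offset=3
After 6 (read(3)): returned '2OB', offset=6
After 7 (read(2)): returned 'CU', offset=8
After 8 (read(6)): returned '9XNFGG', offset=14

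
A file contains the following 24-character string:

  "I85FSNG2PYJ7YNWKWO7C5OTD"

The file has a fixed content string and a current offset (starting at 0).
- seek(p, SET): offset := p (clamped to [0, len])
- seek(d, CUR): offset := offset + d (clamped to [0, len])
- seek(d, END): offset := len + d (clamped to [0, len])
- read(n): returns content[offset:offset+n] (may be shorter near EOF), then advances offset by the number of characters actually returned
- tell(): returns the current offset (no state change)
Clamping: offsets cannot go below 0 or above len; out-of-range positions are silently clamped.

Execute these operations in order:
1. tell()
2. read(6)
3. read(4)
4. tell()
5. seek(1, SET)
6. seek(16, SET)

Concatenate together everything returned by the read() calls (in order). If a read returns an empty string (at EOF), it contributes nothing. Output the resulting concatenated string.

After 1 (tell()): offset=0
After 2 (read(6)): returned 'I85FSN', offset=6
After 3 (read(4)): returned 'G2PY', offset=10
After 4 (tell()): offset=10
After 5 (seek(1, SET)): offset=1
After 6 (seek(16, SET)): offset=16

Answer: I85FSNG2PY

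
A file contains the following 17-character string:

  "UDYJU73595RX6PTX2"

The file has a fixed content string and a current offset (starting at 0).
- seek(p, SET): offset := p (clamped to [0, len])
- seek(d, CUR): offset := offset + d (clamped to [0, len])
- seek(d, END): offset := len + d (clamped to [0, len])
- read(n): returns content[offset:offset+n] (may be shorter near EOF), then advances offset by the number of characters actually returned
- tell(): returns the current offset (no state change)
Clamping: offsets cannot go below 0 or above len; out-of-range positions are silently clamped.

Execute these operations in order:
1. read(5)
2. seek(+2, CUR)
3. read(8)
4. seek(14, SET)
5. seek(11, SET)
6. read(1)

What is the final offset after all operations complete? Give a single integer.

Answer: 12

Derivation:
After 1 (read(5)): returned 'UDYJU', offset=5
After 2 (seek(+2, CUR)): offset=7
After 3 (read(8)): returned '595RX6PT', offset=15
After 4 (seek(14, SET)): offset=14
After 5 (seek(11, SET)): offset=11
After 6 (read(1)): returned 'X', offset=12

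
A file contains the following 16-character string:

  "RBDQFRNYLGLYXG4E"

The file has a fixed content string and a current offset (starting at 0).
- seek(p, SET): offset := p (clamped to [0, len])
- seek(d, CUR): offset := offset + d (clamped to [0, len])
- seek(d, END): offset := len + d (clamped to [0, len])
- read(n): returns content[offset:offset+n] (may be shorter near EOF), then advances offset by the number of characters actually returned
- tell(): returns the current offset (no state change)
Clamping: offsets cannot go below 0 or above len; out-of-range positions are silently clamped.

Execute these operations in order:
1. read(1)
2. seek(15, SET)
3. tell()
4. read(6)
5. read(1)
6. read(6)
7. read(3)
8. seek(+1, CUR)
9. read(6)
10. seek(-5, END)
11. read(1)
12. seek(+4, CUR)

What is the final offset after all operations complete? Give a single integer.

After 1 (read(1)): returned 'R', offset=1
After 2 (seek(15, SET)): offset=15
After 3 (tell()): offset=15
After 4 (read(6)): returned 'E', offset=16
After 5 (read(1)): returned '', offset=16
After 6 (read(6)): returned '', offset=16
After 7 (read(3)): returned '', offset=16
After 8 (seek(+1, CUR)): offset=16
After 9 (read(6)): returned '', offset=16
After 10 (seek(-5, END)): offset=11
After 11 (read(1)): returned 'Y', offset=12
After 12 (seek(+4, CUR)): offset=16

Answer: 16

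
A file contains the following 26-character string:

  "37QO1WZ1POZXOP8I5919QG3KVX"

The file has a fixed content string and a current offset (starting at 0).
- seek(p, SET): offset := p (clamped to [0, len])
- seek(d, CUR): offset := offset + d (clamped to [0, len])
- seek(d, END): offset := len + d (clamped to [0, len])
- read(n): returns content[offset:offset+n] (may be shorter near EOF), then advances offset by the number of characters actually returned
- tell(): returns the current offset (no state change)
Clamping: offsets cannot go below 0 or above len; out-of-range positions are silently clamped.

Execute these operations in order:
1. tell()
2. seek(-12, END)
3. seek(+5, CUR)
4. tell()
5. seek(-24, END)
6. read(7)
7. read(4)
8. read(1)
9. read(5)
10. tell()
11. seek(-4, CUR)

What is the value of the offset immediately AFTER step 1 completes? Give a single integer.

Answer: 0

Derivation:
After 1 (tell()): offset=0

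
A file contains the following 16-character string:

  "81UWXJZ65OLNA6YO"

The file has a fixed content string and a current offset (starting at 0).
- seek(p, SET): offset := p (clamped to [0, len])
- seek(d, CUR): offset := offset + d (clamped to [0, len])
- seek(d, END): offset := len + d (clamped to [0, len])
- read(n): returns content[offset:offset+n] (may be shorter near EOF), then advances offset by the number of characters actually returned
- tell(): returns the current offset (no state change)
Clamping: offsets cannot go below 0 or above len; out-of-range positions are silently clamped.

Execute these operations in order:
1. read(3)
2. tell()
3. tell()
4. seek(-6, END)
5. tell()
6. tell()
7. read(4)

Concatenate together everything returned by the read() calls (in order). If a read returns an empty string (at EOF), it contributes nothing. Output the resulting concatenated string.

After 1 (read(3)): returned '81U', offset=3
After 2 (tell()): offset=3
After 3 (tell()): offset=3
After 4 (seek(-6, END)): offset=10
After 5 (tell()): offset=10
After 6 (tell()): offset=10
After 7 (read(4)): returned 'LNA6', offset=14

Answer: 81ULNA6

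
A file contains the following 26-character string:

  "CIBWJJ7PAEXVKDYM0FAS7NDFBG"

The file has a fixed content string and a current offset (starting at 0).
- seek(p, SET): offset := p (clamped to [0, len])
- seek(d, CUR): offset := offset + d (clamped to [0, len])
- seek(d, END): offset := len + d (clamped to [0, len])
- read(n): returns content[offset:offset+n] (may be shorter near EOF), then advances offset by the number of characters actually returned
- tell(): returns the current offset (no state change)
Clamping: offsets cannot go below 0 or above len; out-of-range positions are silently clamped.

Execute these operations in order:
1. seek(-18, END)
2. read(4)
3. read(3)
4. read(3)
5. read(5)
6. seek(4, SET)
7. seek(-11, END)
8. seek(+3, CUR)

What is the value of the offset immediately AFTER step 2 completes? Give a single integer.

After 1 (seek(-18, END)): offset=8
After 2 (read(4)): returned 'AEXV', offset=12

Answer: 12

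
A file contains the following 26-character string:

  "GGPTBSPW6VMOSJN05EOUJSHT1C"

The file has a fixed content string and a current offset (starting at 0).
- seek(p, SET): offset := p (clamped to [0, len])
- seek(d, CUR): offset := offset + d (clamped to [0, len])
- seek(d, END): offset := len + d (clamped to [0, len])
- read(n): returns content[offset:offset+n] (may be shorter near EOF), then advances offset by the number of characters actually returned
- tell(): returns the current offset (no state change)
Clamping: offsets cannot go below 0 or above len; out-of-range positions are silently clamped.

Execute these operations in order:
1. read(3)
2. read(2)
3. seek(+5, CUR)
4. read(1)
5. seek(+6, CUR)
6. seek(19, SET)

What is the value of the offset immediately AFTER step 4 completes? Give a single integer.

After 1 (read(3)): returned 'GGP', offset=3
After 2 (read(2)): returned 'TB', offset=5
After 3 (seek(+5, CUR)): offset=10
After 4 (read(1)): returned 'M', offset=11

Answer: 11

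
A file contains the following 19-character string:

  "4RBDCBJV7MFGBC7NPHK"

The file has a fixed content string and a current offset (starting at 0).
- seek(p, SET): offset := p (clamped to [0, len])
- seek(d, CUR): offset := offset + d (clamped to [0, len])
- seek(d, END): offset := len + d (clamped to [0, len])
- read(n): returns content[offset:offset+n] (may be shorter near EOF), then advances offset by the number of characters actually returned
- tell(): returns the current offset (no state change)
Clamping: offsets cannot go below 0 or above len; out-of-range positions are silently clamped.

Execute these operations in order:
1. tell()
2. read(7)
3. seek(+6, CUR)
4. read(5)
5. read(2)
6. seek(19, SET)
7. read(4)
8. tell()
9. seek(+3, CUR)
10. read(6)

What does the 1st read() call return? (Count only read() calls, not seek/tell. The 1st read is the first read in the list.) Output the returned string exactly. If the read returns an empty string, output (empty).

After 1 (tell()): offset=0
After 2 (read(7)): returned '4RBDCBJ', offset=7
After 3 (seek(+6, CUR)): offset=13
After 4 (read(5)): returned 'C7NPH', offset=18
After 5 (read(2)): returned 'K', offset=19
After 6 (seek(19, SET)): offset=19
After 7 (read(4)): returned '', offset=19
After 8 (tell()): offset=19
After 9 (seek(+3, CUR)): offset=19
After 10 (read(6)): returned '', offset=19

Answer: 4RBDCBJ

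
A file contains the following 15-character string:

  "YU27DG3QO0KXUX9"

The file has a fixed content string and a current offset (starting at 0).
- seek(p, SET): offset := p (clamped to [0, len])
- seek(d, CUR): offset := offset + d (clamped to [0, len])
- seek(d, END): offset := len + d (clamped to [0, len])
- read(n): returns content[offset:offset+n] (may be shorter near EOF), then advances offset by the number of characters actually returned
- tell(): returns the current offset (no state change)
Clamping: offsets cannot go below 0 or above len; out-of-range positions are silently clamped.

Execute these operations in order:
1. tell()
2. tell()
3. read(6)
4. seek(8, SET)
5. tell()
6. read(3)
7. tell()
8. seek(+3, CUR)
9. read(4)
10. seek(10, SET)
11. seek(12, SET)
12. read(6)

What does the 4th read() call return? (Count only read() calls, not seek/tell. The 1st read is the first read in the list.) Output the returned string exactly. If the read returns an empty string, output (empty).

Answer: UX9

Derivation:
After 1 (tell()): offset=0
After 2 (tell()): offset=0
After 3 (read(6)): returned 'YU27DG', offset=6
After 4 (seek(8, SET)): offset=8
After 5 (tell()): offset=8
After 6 (read(3)): returned 'O0K', offset=11
After 7 (tell()): offset=11
After 8 (seek(+3, CUR)): offset=14
After 9 (read(4)): returned '9', offset=15
After 10 (seek(10, SET)): offset=10
After 11 (seek(12, SET)): offset=12
After 12 (read(6)): returned 'UX9', offset=15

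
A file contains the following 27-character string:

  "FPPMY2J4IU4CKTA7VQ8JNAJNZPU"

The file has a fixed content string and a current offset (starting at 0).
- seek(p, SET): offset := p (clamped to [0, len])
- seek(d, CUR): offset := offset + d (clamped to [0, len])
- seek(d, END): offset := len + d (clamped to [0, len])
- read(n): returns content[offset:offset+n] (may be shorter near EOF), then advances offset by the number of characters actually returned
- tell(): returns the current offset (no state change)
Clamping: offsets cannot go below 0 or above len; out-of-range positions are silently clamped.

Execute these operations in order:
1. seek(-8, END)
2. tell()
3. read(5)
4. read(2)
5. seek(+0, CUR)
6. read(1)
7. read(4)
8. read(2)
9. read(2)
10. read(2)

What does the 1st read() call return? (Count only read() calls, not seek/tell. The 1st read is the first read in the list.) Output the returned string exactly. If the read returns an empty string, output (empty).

Answer: JNAJN

Derivation:
After 1 (seek(-8, END)): offset=19
After 2 (tell()): offset=19
After 3 (read(5)): returned 'JNAJN', offset=24
After 4 (read(2)): returned 'ZP', offset=26
After 5 (seek(+0, CUR)): offset=26
After 6 (read(1)): returned 'U', offset=27
After 7 (read(4)): returned '', offset=27
After 8 (read(2)): returned '', offset=27
After 9 (read(2)): returned '', offset=27
After 10 (read(2)): returned '', offset=27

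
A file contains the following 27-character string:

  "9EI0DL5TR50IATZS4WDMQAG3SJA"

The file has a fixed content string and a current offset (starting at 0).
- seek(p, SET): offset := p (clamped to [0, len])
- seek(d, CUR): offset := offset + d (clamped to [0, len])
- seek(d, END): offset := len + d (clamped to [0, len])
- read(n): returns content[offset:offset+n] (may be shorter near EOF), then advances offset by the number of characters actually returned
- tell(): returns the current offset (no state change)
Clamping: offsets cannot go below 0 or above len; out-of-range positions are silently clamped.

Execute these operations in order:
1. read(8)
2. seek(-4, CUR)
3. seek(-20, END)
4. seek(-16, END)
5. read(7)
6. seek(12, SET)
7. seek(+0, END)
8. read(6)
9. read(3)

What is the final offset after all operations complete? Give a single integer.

After 1 (read(8)): returned '9EI0DL5T', offset=8
After 2 (seek(-4, CUR)): offset=4
After 3 (seek(-20, END)): offset=7
After 4 (seek(-16, END)): offset=11
After 5 (read(7)): returned 'IATZS4W', offset=18
After 6 (seek(12, SET)): offset=12
After 7 (seek(+0, END)): offset=27
After 8 (read(6)): returned '', offset=27
After 9 (read(3)): returned '', offset=27

Answer: 27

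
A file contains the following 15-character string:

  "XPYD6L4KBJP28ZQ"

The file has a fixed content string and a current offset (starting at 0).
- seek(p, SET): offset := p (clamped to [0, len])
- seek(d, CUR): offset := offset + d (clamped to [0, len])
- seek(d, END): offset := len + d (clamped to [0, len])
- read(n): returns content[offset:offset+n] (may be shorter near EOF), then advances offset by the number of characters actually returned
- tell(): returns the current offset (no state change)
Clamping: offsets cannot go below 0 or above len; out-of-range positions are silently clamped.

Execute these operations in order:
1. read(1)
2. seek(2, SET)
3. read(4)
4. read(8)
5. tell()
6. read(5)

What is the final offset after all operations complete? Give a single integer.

After 1 (read(1)): returned 'X', offset=1
After 2 (seek(2, SET)): offset=2
After 3 (read(4)): returned 'YD6L', offset=6
After 4 (read(8)): returned '4KBJP28Z', offset=14
After 5 (tell()): offset=14
After 6 (read(5)): returned 'Q', offset=15

Answer: 15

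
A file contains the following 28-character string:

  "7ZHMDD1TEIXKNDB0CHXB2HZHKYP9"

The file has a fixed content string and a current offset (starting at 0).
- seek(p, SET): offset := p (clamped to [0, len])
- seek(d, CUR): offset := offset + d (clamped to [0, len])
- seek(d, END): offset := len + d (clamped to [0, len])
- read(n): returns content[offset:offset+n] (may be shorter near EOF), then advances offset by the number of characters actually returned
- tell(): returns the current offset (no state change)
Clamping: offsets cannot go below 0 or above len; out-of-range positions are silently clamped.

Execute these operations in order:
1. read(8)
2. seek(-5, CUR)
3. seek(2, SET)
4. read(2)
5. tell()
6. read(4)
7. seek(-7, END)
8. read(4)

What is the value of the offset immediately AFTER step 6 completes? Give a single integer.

Answer: 8

Derivation:
After 1 (read(8)): returned '7ZHMDD1T', offset=8
After 2 (seek(-5, CUR)): offset=3
After 3 (seek(2, SET)): offset=2
After 4 (read(2)): returned 'HM', offset=4
After 5 (tell()): offset=4
After 6 (read(4)): returned 'DD1T', offset=8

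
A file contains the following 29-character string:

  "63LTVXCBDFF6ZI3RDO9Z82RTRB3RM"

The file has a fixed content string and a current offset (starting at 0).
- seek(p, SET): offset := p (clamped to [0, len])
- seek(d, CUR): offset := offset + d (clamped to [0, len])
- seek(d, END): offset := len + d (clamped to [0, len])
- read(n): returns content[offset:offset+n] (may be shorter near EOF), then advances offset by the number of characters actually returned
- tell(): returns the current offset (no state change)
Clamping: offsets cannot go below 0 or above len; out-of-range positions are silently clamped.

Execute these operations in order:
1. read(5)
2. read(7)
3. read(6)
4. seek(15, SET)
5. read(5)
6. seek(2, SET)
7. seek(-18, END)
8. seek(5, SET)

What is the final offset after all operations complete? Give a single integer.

After 1 (read(5)): returned '63LTV', offset=5
After 2 (read(7)): returned 'XCBDFF6', offset=12
After 3 (read(6)): returned 'ZI3RDO', offset=18
After 4 (seek(15, SET)): offset=15
After 5 (read(5)): returned 'RDO9Z', offset=20
After 6 (seek(2, SET)): offset=2
After 7 (seek(-18, END)): offset=11
After 8 (seek(5, SET)): offset=5

Answer: 5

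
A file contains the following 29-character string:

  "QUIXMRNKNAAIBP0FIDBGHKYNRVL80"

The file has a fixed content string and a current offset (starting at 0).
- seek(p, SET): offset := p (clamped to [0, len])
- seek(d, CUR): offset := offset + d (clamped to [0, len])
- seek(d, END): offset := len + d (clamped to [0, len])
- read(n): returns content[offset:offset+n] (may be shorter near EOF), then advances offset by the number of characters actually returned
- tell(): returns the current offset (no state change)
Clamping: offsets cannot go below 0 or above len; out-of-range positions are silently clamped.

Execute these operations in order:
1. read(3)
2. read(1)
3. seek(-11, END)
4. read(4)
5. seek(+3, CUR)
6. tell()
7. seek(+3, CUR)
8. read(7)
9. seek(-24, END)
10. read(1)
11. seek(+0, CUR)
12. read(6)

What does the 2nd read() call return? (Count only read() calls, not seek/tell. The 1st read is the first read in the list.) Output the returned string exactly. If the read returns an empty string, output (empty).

After 1 (read(3)): returned 'QUI', offset=3
After 2 (read(1)): returned 'X', offset=4
After 3 (seek(-11, END)): offset=18
After 4 (read(4)): returned 'BGHK', offset=22
After 5 (seek(+3, CUR)): offset=25
After 6 (tell()): offset=25
After 7 (seek(+3, CUR)): offset=28
After 8 (read(7)): returned '0', offset=29
After 9 (seek(-24, END)): offset=5
After 10 (read(1)): returned 'R', offset=6
After 11 (seek(+0, CUR)): offset=6
After 12 (read(6)): returned 'NKNAAI', offset=12

Answer: X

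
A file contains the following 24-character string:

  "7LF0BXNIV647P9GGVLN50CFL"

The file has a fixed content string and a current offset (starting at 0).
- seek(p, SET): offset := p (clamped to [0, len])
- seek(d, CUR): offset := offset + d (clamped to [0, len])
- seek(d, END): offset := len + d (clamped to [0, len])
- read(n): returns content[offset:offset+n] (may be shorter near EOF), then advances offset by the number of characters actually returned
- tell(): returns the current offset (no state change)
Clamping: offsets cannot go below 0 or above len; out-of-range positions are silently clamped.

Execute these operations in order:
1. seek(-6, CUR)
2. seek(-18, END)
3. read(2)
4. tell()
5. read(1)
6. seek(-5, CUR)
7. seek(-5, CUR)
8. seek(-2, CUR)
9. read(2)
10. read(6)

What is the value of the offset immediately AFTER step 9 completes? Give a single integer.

After 1 (seek(-6, CUR)): offset=0
After 2 (seek(-18, END)): offset=6
After 3 (read(2)): returned 'NI', offset=8
After 4 (tell()): offset=8
After 5 (read(1)): returned 'V', offset=9
After 6 (seek(-5, CUR)): offset=4
After 7 (seek(-5, CUR)): offset=0
After 8 (seek(-2, CUR)): offset=0
After 9 (read(2)): returned '7L', offset=2

Answer: 2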